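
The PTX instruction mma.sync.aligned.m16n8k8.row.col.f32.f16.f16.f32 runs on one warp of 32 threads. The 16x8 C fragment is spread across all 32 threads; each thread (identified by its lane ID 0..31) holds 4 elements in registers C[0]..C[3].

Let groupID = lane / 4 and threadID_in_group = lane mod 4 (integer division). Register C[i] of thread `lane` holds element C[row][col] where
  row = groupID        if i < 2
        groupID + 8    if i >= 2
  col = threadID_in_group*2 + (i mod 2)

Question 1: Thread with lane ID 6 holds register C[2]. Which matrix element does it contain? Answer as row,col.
9,4

L=6→G=6>>2=1, T=6&3=2
[2]→row 1+8=9  col 2·2+0=4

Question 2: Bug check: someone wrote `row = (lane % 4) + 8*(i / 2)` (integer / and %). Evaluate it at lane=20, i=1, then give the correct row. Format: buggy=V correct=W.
buggy=0 correct=5

`(lane % 4) + 8*(i / 2)`[20,1]->0
L=20->gid=20>>2=5, tid=20&3=0
[1]->row 5+0=5  col 0·2+1=1
row: 0 vs 5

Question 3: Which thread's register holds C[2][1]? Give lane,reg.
8,1

r=2⇒gr=2,Rb=0  c=1⇒th=0,odd=1
L=2*4+0=8  i=0*2+1=1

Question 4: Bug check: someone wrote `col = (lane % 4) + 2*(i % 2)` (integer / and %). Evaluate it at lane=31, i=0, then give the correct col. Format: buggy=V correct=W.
`(lane % 4) + 2*(i % 2)`[31,0]->3
31: gid=7,tid=3
[0] (7+0,3*2+0) = (7,6)
col: 3 vs 6

buggy=3 correct=6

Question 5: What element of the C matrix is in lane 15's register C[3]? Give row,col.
11,7

lane 15⇒15/4=3, 15 mod 4=3
i=3  r:3+8⇒11  c:2·3+1⇒7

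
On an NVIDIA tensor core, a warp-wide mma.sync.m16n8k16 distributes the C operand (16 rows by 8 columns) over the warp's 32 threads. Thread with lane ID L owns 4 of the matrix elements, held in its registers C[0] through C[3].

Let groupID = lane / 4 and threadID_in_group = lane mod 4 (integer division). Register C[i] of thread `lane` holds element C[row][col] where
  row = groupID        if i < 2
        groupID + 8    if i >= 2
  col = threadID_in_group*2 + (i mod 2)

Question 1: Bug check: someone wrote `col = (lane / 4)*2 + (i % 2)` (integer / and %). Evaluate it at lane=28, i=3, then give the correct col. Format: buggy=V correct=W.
buggy=15 correct=1

`(lane / 4)*2 + (i % 2)`[28,3]⇒15
lane 28⇒28/4=7, 28 mod 4=0
i=3  r:7+8⇒15  c:2·0+1⇒1
col: 15 vs 1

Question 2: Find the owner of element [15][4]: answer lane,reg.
30,2

r=15→G=7,rhi=1  c=4→T=2,p=0
L=7*4+2=30  i=1*2+0=2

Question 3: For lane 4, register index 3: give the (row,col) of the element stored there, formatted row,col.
9,1

lane 4: grp=1 (4/4), tig=0 (4%4)
i=3: r=1+8=9, c=0*2+1=1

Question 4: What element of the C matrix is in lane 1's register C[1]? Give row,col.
L=1⇒gr=1>>2=0, th=1&3=1
[1]⇒row 0+0=0  col 1·2+1=3

0,3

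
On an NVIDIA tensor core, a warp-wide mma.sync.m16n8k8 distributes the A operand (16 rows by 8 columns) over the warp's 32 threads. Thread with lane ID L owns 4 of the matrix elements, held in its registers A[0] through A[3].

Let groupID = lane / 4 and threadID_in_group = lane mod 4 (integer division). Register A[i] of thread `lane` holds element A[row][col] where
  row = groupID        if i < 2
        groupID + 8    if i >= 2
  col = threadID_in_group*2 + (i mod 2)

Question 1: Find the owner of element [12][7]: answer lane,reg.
19,3

r=12⇒gr=4,Rb=1  c=7⇒th=3,odd=1
L=4*4+3=19  i=1*2+1=3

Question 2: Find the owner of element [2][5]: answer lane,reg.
r=2→G=2,rhi=0  c=5→T=2,p=1
L=2*4+2=10  i=0*2+1=1

10,1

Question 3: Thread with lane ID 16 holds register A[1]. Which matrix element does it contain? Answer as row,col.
4,1

lane 16: gid=4 (16/4), tid=0 (16%4)
i=1: r=4+0=4, c=0*2+1=1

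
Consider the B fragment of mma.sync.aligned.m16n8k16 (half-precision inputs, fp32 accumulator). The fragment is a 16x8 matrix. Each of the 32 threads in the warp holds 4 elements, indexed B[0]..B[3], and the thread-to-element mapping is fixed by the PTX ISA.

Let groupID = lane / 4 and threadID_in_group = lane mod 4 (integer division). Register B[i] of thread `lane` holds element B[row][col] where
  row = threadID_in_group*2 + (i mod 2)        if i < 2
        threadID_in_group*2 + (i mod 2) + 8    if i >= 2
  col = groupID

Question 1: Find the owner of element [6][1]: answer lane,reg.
c=1->g=1  r=6->rb=0,t=3,b0=0
L=1*4+3=7  i=0*2+0=0

7,0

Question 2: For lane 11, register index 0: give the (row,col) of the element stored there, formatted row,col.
6,2

lane 11->11/4=2, 11 mod 4=3
i=0  r:2·3+0+0->6  c:2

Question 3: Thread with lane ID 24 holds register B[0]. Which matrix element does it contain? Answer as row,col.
0,6

L=24->g=24>>2=6, t=24&3=0
[0]->row 0·2+0+0=0  col g=6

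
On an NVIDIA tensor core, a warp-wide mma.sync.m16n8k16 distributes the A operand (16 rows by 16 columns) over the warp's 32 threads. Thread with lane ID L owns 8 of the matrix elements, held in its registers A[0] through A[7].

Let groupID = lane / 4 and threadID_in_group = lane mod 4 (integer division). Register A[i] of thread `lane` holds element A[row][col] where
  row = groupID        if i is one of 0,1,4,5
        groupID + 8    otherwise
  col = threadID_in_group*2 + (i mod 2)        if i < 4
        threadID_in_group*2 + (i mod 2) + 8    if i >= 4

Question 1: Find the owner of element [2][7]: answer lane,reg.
r:2=>grp=2,rB=0  c:7=>cB=0,tig=3,lo=1
L=2*4+3=11  i=0*4+0*2+1=1

11,1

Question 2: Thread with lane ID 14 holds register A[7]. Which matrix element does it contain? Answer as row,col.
11,13

14: grp=3,tig=2
[7] (3+8,2*2+1+8) = (11,13)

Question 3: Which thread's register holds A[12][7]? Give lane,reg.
19,3

r: 12->gid=4,r8=1  c: 7->c8=0,tid=3,i&1=1
L=4*4+3=19  i=0*4+1*2+1=3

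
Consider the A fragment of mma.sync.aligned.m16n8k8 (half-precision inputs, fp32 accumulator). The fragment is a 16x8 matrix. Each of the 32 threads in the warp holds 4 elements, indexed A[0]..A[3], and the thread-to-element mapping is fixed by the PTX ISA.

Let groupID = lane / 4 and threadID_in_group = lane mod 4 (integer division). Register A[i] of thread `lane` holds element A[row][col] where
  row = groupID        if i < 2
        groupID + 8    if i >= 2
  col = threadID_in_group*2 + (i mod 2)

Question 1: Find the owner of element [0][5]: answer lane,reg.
2,1

r=0→G=0,rhi=0  c=5→T=2,p=1
L=0*4+2=2  i=0*2+1=1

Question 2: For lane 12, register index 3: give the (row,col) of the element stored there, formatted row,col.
11,1

L=12->gid=12>>2=3, tid=12&3=0
[3]->row 3+8=11  col 0·2+1=1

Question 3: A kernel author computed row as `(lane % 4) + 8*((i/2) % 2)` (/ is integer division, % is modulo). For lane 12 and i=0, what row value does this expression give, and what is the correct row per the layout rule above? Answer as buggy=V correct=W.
`(lane % 4) + 8*((i/2) % 2)`[12,0]→0
L=12→G=12>>2=3, T=12&3=0
[0]→row 3+0=3  col 0·2+0=0
row: 0 vs 3

buggy=0 correct=3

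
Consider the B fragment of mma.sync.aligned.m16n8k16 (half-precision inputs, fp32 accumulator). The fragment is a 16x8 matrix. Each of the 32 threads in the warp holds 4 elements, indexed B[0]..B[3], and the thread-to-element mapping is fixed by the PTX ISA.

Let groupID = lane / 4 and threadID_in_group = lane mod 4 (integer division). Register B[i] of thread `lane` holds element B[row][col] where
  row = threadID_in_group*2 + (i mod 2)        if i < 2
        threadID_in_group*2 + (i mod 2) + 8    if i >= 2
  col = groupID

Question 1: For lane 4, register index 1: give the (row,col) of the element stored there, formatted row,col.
4: g=1,t=0
[1] (0*2+1+0,1) = (1,1)

1,1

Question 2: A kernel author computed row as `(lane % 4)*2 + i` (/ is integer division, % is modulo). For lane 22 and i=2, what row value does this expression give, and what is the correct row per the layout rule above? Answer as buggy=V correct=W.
`(lane % 4)*2 + i`[22,2]->6
L=22->g=22>>2=5, t=22&3=2
[2]->row 2·2+0+8=12  col g=5
row: 6 vs 12

buggy=6 correct=12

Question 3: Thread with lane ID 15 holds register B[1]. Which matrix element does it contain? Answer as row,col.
15: G=3,T=3
[1] (3*2+1+0,3) = (7,3)

7,3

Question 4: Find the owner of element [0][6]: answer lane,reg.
c: 6->gid=6  r: 0->r8=0,tid=0,i&1=0
L=6*4+0=24  i=0*2+0=0

24,0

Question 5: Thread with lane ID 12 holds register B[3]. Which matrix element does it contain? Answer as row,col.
9,3

12: G=3,T=0
[3] (0*2+1+8,3) = (9,3)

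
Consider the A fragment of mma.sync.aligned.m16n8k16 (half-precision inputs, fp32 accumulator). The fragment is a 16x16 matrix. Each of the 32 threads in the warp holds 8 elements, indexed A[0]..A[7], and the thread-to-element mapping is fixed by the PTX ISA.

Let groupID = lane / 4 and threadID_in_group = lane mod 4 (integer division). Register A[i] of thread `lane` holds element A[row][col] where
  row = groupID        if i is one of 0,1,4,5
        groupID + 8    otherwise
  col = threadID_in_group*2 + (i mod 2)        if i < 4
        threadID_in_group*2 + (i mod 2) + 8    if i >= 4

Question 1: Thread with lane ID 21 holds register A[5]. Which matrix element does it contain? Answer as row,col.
21: gr=5,th=1
[5] (5+0,1*2+1+8) = (5,11)

5,11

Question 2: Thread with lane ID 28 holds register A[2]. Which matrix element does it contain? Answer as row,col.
15,0

lane 28⇒28/4=7, 28 mod 4=0
i=2  r:7+8⇒15  c:2·0+0+0⇒0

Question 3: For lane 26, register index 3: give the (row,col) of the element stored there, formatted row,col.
14,5

L=26→G=26>>2=6, T=26&3=2
[3]→row 6+8=14  col 2·2+1+0=5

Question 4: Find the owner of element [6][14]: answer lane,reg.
r=6->g=6,rb=0  c=14->cb=1,t=3,b0=0
L=6*4+3=27  i=1*4+0*2+0=4

27,4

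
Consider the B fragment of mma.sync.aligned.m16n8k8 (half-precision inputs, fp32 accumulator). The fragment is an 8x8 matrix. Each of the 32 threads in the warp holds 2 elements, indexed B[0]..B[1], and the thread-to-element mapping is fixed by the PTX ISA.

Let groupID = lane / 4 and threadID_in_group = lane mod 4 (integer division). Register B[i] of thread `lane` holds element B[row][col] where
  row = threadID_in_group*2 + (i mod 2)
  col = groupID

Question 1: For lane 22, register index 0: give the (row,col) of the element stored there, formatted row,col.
4,5

lane 22: gr=5 (22/4), th=2 (22%4)
i=0: r=2*2+0=4, c=gr=5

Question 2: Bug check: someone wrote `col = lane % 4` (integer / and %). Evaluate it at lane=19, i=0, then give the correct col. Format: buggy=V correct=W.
buggy=3 correct=4

`lane % 4`[19,0]⇒3
lane 19⇒19/4=4, 19 mod 4=3
i=0  r:2·3+0⇒6  c:4
col: 3 vs 4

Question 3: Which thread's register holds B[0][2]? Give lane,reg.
8,0

c=2→G=2  r=0→T=0,p=0
L=2*4+0=8  i=0=0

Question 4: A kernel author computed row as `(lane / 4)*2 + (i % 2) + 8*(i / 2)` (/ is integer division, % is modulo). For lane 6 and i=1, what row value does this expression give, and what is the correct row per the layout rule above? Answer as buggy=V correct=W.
`(lane / 4)*2 + (i % 2) + 8*(i / 2)`[6,1]→3
L=6→G=6>>2=1, T=6&3=2
[1]→row 2·2+1=5  col G=1
row: 3 vs 5

buggy=3 correct=5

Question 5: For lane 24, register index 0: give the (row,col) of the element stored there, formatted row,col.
L=24=>grp=24>>2=6, tig=24&3=0
[0]=>row 0·2+0=0  col grp=6

0,6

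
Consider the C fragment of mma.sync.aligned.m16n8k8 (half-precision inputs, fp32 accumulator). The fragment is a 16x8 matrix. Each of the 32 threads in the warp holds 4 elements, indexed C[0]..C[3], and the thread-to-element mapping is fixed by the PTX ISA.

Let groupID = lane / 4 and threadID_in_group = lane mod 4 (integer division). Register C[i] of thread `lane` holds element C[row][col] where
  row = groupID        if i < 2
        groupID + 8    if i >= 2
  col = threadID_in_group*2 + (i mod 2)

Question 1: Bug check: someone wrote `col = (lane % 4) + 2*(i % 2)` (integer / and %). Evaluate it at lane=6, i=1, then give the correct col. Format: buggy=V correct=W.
`(lane % 4) + 2*(i % 2)`[6,1]⇒4
lane 6⇒6/4=1, 6 mod 4=2
i=1  r:1+0⇒1  c:2·2+1⇒5
col: 4 vs 5

buggy=4 correct=5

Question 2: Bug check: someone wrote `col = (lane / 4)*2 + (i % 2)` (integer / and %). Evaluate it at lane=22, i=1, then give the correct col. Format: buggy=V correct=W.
buggy=11 correct=5

`(lane / 4)*2 + (i % 2)`[22,1]->11
lane 22: gid=5 (22/4), tid=2 (22%4)
i=1: r=5+0=5, c=2*2+1=5
col: 11 vs 5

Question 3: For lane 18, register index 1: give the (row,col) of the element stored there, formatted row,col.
L=18→G=18>>2=4, T=18&3=2
[1]→row 4+0=4  col 2·2+1=5

4,5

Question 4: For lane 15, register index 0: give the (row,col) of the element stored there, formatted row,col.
3,6

L=15->g=15>>2=3, t=15&3=3
[0]->row 3+0=3  col 3·2+0=6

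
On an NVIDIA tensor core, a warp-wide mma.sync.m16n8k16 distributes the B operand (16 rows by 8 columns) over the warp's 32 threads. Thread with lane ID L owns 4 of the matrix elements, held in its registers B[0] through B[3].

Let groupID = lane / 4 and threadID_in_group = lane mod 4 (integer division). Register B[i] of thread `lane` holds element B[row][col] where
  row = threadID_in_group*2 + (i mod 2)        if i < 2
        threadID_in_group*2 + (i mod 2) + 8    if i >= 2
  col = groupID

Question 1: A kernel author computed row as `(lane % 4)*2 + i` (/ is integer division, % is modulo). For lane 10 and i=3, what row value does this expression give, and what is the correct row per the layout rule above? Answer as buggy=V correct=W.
`(lane % 4)*2 + i`[10,3]->7
10: g=2,t=2
[3] (2*2+1+8,2) = (13,2)
row: 7 vs 13

buggy=7 correct=13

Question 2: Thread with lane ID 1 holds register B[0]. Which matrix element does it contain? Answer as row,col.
2,0

lane 1: G=0 (1/4), T=1 (1%4)
i=0: r=1*2+0+0=2, c=G=0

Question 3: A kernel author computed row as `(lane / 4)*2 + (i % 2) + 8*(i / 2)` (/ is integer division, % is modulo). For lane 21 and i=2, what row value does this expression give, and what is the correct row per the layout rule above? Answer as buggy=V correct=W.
buggy=18 correct=10

`(lane / 4)*2 + (i % 2) + 8*(i / 2)`[21,2]→18
L=21→G=21>>2=5, T=21&3=1
[2]→row 1·2+0+8=10  col G=5
row: 18 vs 10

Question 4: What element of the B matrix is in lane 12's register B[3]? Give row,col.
lane 12=>12/4=3, 12 mod 4=0
i=3  r:2·0+1+8=>9  c:3

9,3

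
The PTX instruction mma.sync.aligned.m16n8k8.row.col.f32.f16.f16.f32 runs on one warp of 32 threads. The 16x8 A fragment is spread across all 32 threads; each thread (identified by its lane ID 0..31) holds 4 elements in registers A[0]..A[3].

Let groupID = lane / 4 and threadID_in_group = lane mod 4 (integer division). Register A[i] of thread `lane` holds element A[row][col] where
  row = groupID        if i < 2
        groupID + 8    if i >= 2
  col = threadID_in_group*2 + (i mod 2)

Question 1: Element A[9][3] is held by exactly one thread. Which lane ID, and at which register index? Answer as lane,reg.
5,3

r: 9->gid=1,r8=1  c: 3->tid=1,i&1=1
L=1*4+1=5  i=1*2+1=3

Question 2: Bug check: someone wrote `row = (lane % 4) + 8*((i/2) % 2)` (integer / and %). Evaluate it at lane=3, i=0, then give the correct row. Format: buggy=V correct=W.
`(lane % 4) + 8*((i/2) % 2)`[3,0]⇒3
lane 3⇒3/4=0, 3 mod 4=3
i=0  r:0+0⇒0  c:2·3+0⇒6
row: 3 vs 0

buggy=3 correct=0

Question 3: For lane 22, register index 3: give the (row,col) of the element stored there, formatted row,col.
13,5

lane 22->22/4=5, 22 mod 4=2
i=3  r:5+8->13  c:2·2+1->5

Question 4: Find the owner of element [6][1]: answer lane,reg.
r: 6->gid=6,r8=0  c: 1->tid=0,i&1=1
L=6*4+0=24  i=0*2+1=1

24,1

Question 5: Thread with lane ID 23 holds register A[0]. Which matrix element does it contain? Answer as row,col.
L=23->gid=23>>2=5, tid=23&3=3
[0]->row 5+0=5  col 3·2+0=6

5,6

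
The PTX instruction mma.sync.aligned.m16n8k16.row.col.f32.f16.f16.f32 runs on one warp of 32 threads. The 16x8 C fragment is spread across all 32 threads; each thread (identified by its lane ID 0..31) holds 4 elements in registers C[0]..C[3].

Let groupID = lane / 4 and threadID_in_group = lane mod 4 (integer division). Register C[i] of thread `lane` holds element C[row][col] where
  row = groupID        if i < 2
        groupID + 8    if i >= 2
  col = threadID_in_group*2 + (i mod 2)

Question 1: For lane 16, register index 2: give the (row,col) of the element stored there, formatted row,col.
12,0

16: grp=4,tig=0
[2] (4+8,0*2+0) = (12,0)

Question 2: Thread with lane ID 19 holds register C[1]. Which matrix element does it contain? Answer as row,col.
lane 19: g=4 (19/4), t=3 (19%4)
i=1: r=4+0=4, c=3*2+1=7

4,7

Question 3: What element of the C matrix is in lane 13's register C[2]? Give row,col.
lane 13: gr=3 (13/4), th=1 (13%4)
i=2: r=3+8=11, c=1*2+0=2

11,2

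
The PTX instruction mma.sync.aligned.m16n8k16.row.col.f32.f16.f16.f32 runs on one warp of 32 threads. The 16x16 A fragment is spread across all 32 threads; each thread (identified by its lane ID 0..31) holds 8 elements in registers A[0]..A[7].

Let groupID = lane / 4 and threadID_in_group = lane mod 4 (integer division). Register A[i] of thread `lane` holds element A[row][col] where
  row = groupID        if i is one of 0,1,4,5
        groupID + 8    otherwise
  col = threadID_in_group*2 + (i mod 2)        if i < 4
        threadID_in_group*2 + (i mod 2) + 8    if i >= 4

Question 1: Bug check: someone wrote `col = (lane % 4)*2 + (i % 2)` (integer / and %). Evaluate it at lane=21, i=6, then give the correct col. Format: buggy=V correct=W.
`(lane % 4)*2 + (i % 2)`[21,6]->2
lane 21: g=5 (21/4), t=1 (21%4)
i=6: r=5+8=13, c=1*2+0+8=10
col: 2 vs 10

buggy=2 correct=10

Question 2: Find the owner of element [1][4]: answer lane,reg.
r:1=>grp=1,rB=0  c:4=>cB=0,tig=2,lo=0
L=1*4+2=6  i=0*4+0*2+0=0

6,0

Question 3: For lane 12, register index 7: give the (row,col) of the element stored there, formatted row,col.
11,9

12: G=3,T=0
[7] (3+8,0*2+1+8) = (11,9)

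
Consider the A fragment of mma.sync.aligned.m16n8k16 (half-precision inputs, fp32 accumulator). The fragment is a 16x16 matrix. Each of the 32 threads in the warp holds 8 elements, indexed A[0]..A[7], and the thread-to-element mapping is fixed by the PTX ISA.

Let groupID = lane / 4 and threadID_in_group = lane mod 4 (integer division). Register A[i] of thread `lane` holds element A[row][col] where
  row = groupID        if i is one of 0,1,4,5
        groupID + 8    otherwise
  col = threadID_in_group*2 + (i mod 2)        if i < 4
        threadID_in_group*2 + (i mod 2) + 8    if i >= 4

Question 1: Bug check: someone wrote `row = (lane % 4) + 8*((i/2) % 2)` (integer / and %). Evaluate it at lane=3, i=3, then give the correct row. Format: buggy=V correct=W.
`(lane % 4) + 8*((i/2) % 2)`[3,3]⇒11
L=3⇒gr=3>>2=0, th=3&3=3
[3]⇒row 0+8=8  col 3·2+1+0=7
row: 11 vs 8

buggy=11 correct=8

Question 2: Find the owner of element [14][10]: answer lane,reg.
r=14⇒gr=6,Rb=1  c=10⇒Cb=1,th=1,odd=0
L=6*4+1=25  i=1*4+1*2+0=6

25,6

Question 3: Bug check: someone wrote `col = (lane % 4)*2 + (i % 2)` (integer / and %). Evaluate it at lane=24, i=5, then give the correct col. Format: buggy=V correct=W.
`(lane % 4)*2 + (i % 2)`[24,5]=>1
24: grp=6,tig=0
[5] (6+0,0*2+1+8) = (6,9)
col: 1 vs 9

buggy=1 correct=9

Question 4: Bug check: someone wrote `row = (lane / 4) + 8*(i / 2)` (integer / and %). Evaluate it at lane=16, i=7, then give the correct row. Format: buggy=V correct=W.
`(lane / 4) + 8*(i / 2)`[16,7]⇒28
L=16⇒gr=16>>2=4, th=16&3=0
[7]⇒row 4+8=12  col 0·2+1+8=9
row: 28 vs 12

buggy=28 correct=12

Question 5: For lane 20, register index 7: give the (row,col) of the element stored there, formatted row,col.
13,9

L=20→G=20>>2=5, T=20&3=0
[7]→row 5+8=13  col 0·2+1+8=9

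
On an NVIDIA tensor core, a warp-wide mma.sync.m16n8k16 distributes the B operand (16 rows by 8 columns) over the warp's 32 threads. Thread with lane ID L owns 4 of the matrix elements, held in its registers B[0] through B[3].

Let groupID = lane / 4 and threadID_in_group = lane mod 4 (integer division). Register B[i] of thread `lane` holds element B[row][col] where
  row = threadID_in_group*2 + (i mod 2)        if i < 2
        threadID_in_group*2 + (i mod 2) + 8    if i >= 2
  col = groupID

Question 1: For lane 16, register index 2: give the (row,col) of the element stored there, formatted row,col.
lane 16: gid=4 (16/4), tid=0 (16%4)
i=2: r=0*2+0+8=8, c=gid=4

8,4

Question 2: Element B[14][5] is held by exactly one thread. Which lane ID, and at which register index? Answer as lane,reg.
23,2

c:5=>grp=5  r:14=>rB=1,tig=3,lo=0
L=5*4+3=23  i=1*2+0=2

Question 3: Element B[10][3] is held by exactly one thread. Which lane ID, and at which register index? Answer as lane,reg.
c=3→G=3  r=10→rhi=1,T=1,p=0
L=3*4+1=13  i=1*2+0=2

13,2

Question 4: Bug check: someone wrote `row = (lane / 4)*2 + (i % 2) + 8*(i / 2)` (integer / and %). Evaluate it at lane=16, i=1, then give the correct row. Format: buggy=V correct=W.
`(lane / 4)*2 + (i % 2) + 8*(i / 2)`[16,1]->9
L=16->g=16>>2=4, t=16&3=0
[1]->row 0·2+1+0=1  col g=4
row: 9 vs 1

buggy=9 correct=1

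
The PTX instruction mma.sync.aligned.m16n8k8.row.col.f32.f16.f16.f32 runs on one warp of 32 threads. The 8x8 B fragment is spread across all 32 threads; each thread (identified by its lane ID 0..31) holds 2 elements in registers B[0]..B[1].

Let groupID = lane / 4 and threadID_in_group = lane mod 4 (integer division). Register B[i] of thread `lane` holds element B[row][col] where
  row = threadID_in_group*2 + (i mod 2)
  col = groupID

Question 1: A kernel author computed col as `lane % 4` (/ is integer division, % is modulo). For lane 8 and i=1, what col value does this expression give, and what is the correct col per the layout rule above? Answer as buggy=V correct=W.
buggy=0 correct=2

`lane % 4`[8,1]=>0
lane 8: grp=2 (8/4), tig=0 (8%4)
i=1: r=0*2+1=1, c=grp=2
col: 0 vs 2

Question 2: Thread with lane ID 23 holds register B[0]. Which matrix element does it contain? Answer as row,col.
L=23->gid=23>>2=5, tid=23&3=3
[0]->row 3·2+0=6  col gid=5

6,5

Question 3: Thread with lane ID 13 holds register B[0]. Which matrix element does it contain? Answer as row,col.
lane 13: G=3 (13/4), T=1 (13%4)
i=0: r=1*2+0=2, c=G=3

2,3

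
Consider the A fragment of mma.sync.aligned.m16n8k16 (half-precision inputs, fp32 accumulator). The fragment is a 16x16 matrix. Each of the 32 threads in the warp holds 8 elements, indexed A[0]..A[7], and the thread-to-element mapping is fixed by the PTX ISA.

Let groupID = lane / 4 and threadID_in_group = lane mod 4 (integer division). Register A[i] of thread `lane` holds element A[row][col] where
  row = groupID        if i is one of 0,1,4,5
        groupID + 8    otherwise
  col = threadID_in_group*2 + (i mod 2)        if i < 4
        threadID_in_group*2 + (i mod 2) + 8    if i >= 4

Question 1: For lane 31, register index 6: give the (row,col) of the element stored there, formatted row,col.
L=31⇒gr=31>>2=7, th=31&3=3
[6]⇒row 7+8=15  col 3·2+0+8=14

15,14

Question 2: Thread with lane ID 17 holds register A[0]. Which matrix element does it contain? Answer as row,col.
17: gr=4,th=1
[0] (4+0,1*2+0+0) = (4,2)

4,2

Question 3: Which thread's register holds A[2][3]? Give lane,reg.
r: 2->gid=2,r8=0  c: 3->c8=0,tid=1,i&1=1
L=2*4+1=9  i=0*4+0*2+1=1

9,1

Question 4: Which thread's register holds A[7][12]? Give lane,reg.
30,4

r=7->g=7,rb=0  c=12->cb=1,t=2,b0=0
L=7*4+2=30  i=1*4+0*2+0=4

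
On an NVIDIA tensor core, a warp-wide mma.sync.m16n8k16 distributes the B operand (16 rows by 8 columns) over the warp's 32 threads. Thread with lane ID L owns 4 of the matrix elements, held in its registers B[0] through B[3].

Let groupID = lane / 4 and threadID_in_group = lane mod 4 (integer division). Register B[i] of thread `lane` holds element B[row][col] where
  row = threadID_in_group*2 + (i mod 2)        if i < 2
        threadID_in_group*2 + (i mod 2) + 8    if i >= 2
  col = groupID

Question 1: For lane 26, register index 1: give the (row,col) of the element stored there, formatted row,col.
5,6

lane 26: gid=6 (26/4), tid=2 (26%4)
i=1: r=2*2+1+0=5, c=gid=6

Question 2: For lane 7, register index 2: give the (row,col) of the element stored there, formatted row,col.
lane 7: gr=1 (7/4), th=3 (7%4)
i=2: r=3*2+0+8=14, c=gr=1

14,1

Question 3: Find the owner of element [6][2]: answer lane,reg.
11,0

c:2=>grp=2  r:6=>rB=0,tig=3,lo=0
L=2*4+3=11  i=0*2+0=0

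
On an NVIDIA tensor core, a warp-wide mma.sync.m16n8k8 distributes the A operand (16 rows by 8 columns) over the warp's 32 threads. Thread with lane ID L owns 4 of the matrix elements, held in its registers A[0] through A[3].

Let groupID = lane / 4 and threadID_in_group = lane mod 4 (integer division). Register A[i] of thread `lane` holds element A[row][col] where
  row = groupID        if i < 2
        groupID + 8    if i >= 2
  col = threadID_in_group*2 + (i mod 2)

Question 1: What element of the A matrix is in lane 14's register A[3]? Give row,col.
lane 14: grp=3 (14/4), tig=2 (14%4)
i=3: r=3+8=11, c=2*2+1=5

11,5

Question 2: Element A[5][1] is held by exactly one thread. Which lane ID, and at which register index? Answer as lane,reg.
20,1

r=5->g=5,rb=0  c=1->t=0,b0=1
L=5*4+0=20  i=0*2+1=1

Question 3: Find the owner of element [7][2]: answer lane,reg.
29,0

r=7->g=7,rb=0  c=2->t=1,b0=0
L=7*4+1=29  i=0*2+0=0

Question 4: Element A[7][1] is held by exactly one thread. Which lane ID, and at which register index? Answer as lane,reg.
28,1

r=7⇒gr=7,Rb=0  c=1⇒th=0,odd=1
L=7*4+0=28  i=0*2+1=1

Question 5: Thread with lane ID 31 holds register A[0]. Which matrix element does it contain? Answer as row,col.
L=31→G=31>>2=7, T=31&3=3
[0]→row 7+0=7  col 3·2+0=6

7,6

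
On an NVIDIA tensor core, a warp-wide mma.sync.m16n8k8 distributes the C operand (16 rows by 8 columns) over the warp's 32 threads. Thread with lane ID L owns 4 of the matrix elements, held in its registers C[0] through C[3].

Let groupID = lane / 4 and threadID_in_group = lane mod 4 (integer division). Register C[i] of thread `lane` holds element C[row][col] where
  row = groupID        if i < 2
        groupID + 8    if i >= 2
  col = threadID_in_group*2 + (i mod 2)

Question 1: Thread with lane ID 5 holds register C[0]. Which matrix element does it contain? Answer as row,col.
lane 5→5/4=1, 5 mod 4=1
i=0  r:1+0→1  c:2·1+0→2

1,2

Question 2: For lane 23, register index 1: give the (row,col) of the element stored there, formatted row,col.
5,7

lane 23->23/4=5, 23 mod 4=3
i=1  r:5+0->5  c:2·3+1->7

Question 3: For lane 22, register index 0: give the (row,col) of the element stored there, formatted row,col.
5,4

L=22->gid=22>>2=5, tid=22&3=2
[0]->row 5+0=5  col 2·2+0=4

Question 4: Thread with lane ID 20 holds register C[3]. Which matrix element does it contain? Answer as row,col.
13,1

L=20→G=20>>2=5, T=20&3=0
[3]→row 5+8=13  col 0·2+1=1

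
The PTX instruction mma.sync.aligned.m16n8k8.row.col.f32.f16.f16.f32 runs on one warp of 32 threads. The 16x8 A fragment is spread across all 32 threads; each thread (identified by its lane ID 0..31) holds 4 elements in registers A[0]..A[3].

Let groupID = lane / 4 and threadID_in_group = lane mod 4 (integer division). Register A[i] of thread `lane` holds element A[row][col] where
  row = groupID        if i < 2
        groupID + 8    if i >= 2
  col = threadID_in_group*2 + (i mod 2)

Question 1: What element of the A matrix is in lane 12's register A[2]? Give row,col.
lane 12->12/4=3, 12 mod 4=0
i=2  r:3+8->11  c:2·0+0->0

11,0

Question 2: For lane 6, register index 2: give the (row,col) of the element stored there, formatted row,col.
lane 6->6/4=1, 6 mod 4=2
i=2  r:1+8->9  c:2·2+0->4

9,4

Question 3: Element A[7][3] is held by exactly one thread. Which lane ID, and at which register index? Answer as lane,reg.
29,1

r=7→G=7,rhi=0  c=3→T=1,p=1
L=7*4+1=29  i=0*2+1=1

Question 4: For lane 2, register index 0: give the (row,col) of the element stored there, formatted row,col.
2: gr=0,th=2
[0] (0+0,2*2+0) = (0,4)

0,4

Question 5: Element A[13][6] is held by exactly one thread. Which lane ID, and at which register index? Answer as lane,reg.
23,2

r=13→G=5,rhi=1  c=6→T=3,p=0
L=5*4+3=23  i=1*2+0=2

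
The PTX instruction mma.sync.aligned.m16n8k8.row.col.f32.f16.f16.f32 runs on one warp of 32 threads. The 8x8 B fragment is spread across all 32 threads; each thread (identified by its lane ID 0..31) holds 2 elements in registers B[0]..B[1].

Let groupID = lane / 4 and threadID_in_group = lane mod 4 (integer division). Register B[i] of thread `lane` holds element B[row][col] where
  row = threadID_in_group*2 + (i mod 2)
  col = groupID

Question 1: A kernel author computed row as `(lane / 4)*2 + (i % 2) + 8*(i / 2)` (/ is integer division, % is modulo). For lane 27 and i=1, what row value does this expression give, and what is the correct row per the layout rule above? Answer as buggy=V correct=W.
`(lane / 4)*2 + (i % 2) + 8*(i / 2)`[27,1]⇒13
lane 27⇒27/4=6, 27 mod 4=3
i=1  r:2·3+1⇒7  c:6
row: 13 vs 7

buggy=13 correct=7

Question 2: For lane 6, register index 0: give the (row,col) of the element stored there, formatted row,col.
6: gid=1,tid=2
[0] (2*2+0,1) = (4,1)

4,1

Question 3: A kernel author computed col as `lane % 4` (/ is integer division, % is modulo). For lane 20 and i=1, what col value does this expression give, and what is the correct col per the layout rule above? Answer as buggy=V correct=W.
buggy=0 correct=5

`lane % 4`[20,1]→0
lane 20→20/4=5, 20 mod 4=0
i=1  r:2·0+1→1  c:5
col: 0 vs 5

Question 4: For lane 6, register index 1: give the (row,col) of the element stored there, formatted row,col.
5,1

lane 6⇒6/4=1, 6 mod 4=2
i=1  r:2·2+1⇒5  c:1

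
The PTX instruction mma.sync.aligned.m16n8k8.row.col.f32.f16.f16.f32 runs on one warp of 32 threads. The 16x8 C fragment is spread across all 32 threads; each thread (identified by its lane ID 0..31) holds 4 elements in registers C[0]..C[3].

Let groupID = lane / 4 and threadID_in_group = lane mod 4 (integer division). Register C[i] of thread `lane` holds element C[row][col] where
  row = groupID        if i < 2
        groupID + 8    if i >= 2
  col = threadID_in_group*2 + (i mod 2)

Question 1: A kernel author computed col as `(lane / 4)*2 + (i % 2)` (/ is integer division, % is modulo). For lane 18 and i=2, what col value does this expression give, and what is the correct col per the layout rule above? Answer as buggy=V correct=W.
`(lane / 4)*2 + (i % 2)`[18,2]=>8
18: grp=4,tig=2
[2] (4+8,2*2+0) = (12,4)
col: 8 vs 4

buggy=8 correct=4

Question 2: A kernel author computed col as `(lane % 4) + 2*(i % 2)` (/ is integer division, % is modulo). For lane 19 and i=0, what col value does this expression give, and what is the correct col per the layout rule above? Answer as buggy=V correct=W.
buggy=3 correct=6

`(lane % 4) + 2*(i % 2)`[19,0]→3
19: G=4,T=3
[0] (4+0,3*2+0) = (4,6)
col: 3 vs 6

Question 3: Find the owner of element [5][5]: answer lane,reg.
r=5->g=5,rb=0  c=5->t=2,b0=1
L=5*4+2=22  i=0*2+1=1

22,1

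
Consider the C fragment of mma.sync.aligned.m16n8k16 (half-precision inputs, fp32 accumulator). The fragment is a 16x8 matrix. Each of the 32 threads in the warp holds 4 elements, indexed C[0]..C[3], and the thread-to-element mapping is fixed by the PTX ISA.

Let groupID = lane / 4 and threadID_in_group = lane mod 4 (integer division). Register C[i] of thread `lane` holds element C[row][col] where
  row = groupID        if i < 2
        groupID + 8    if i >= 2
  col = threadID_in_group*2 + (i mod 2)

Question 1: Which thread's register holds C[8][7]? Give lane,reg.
r=8⇒gr=0,Rb=1  c=7⇒th=3,odd=1
L=0*4+3=3  i=1*2+1=3

3,3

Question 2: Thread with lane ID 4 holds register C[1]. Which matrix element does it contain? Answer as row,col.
4: grp=1,tig=0
[1] (1+0,0*2+1) = (1,1)

1,1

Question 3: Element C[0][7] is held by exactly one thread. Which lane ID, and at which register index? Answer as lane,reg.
3,1

r=0⇒gr=0,Rb=0  c=7⇒th=3,odd=1
L=0*4+3=3  i=0*2+1=1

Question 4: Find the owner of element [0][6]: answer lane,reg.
r=0⇒gr=0,Rb=0  c=6⇒th=3,odd=0
L=0*4+3=3  i=0*2+0=0

3,0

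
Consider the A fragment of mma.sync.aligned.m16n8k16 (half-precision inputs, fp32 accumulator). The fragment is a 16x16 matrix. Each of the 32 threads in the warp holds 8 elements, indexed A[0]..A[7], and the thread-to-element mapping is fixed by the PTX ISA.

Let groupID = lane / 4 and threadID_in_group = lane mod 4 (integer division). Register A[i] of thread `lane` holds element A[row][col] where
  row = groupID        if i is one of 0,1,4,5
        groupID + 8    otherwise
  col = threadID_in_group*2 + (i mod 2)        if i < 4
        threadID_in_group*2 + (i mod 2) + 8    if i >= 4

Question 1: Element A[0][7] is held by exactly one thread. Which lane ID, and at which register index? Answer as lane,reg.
3,1

r: 0->gid=0,r8=0  c: 7->c8=0,tid=3,i&1=1
L=0*4+3=3  i=0*4+0*2+1=1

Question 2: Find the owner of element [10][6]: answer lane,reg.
r: 10->gid=2,r8=1  c: 6->c8=0,tid=3,i&1=0
L=2*4+3=11  i=0*4+1*2+0=2

11,2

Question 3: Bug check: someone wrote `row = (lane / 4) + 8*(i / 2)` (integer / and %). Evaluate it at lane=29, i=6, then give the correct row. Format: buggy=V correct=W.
buggy=31 correct=15

`(lane / 4) + 8*(i / 2)`[29,6]→31
29: G=7,T=1
[6] (7+8,1*2+0+8) = (15,10)
row: 31 vs 15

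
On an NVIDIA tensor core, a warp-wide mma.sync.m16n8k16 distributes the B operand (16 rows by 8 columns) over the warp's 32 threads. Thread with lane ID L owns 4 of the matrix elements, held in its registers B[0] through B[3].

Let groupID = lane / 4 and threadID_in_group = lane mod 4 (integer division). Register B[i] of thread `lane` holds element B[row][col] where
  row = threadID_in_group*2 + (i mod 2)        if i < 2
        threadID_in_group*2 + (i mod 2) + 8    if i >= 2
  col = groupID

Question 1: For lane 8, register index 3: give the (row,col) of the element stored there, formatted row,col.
8: g=2,t=0
[3] (0*2+1+8,2) = (9,2)

9,2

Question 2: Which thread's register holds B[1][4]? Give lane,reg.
16,1

c=4⇒gr=4  r=1⇒Rb=0,th=0,odd=1
L=4*4+0=16  i=0*2+1=1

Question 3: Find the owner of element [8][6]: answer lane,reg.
c: 6->gid=6  r: 8->r8=1,tid=0,i&1=0
L=6*4+0=24  i=1*2+0=2

24,2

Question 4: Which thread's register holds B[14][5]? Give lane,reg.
c=5⇒gr=5  r=14⇒Rb=1,th=3,odd=0
L=5*4+3=23  i=1*2+0=2

23,2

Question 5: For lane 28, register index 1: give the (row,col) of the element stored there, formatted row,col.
lane 28: gr=7 (28/4), th=0 (28%4)
i=1: r=0*2+1+0=1, c=gr=7

1,7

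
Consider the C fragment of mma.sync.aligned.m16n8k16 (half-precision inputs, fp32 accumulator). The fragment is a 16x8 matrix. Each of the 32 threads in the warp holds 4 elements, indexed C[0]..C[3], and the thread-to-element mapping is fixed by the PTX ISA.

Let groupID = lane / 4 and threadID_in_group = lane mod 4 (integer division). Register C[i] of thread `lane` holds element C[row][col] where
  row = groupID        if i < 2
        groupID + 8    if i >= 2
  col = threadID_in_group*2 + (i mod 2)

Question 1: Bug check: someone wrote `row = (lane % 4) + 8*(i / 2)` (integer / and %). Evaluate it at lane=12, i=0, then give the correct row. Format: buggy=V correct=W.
`(lane % 4) + 8*(i / 2)`[12,0]->0
lane 12: gid=3 (12/4), tid=0 (12%4)
i=0: r=3+0=3, c=0*2+0=0
row: 0 vs 3

buggy=0 correct=3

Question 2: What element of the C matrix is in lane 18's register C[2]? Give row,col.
lane 18: grp=4 (18/4), tig=2 (18%4)
i=2: r=4+8=12, c=2*2+0=4

12,4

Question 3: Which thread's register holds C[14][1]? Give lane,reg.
r=14->g=6,rb=1  c=1->t=0,b0=1
L=6*4+0=24  i=1*2+1=3

24,3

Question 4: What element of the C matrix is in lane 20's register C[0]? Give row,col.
5,0

lane 20->20/4=5, 20 mod 4=0
i=0  r:5+0->5  c:2·0+0->0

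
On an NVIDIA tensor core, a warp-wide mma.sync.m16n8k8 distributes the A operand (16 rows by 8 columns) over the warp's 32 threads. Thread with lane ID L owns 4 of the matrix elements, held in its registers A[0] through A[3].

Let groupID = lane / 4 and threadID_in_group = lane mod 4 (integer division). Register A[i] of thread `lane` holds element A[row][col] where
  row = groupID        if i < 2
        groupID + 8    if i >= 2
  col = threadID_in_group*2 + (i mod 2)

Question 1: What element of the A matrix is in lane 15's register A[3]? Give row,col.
lane 15→15/4=3, 15 mod 4=3
i=3  r:3+8→11  c:2·3+1→7

11,7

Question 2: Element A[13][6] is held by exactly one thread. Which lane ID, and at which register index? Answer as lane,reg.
r: 13->gid=5,r8=1  c: 6->tid=3,i&1=0
L=5*4+3=23  i=1*2+0=2

23,2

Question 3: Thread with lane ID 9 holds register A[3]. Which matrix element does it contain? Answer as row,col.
10,3

9: gid=2,tid=1
[3] (2+8,1*2+1) = (10,3)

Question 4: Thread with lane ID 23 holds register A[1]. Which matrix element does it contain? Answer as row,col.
23: gr=5,th=3
[1] (5+0,3*2+1) = (5,7)

5,7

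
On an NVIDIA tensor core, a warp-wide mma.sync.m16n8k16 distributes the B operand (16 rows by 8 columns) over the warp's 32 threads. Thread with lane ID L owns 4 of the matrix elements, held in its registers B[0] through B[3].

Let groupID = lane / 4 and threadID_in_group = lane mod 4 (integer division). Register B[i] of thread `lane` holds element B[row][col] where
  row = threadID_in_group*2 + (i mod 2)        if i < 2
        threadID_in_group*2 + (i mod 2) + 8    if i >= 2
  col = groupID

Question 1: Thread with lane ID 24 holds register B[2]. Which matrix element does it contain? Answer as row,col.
8,6

24: gr=6,th=0
[2] (0*2+0+8,6) = (8,6)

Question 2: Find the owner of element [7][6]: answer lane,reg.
27,1

c=6⇒gr=6  r=7⇒Rb=0,th=3,odd=1
L=6*4+3=27  i=0*2+1=1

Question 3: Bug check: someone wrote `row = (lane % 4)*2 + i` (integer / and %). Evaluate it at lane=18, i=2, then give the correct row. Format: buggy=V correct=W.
`(lane % 4)*2 + i`[18,2]→6
L=18→G=18>>2=4, T=18&3=2
[2]→row 2·2+0+8=12  col G=4
row: 6 vs 12

buggy=6 correct=12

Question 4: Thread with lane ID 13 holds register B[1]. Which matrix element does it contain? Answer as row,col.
lane 13=>13/4=3, 13 mod 4=1
i=1  r:2·1+1+0=>3  c:3

3,3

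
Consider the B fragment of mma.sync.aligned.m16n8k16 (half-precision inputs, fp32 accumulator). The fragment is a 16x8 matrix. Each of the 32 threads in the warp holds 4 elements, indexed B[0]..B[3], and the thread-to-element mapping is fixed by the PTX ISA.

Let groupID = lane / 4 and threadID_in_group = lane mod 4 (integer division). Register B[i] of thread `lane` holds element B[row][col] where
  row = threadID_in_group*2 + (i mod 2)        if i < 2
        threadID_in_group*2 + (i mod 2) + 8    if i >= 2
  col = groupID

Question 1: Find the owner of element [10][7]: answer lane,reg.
29,2

c: 7->gid=7  r: 10->r8=1,tid=1,i&1=0
L=7*4+1=29  i=1*2+0=2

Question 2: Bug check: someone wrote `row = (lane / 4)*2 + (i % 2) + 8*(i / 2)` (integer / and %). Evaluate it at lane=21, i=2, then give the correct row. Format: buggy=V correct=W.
`(lane / 4)*2 + (i % 2) + 8*(i / 2)`[21,2]⇒18
lane 21: gr=5 (21/4), th=1 (21%4)
i=2: r=1*2+0+8=10, c=gr=5
row: 18 vs 10

buggy=18 correct=10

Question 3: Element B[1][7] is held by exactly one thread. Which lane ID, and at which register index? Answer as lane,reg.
28,1

c=7->g=7  r=1->rb=0,t=0,b0=1
L=7*4+0=28  i=0*2+1=1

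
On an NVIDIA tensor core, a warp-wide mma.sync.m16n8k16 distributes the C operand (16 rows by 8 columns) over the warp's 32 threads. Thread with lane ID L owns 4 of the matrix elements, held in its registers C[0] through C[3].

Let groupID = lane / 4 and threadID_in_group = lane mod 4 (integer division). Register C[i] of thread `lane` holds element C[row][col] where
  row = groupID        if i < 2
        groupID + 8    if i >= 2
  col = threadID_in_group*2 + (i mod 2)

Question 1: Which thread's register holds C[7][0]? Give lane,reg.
r:7=>grp=7,rB=0  c:0=>tig=0,lo=0
L=7*4+0=28  i=0*2+0=0

28,0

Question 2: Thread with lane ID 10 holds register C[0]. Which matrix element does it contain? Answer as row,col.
lane 10=>10/4=2, 10 mod 4=2
i=0  r:2+0=>2  c:2·2+0=>4

2,4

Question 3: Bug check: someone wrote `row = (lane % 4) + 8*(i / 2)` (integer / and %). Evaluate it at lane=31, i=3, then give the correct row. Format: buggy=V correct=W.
buggy=11 correct=15

`(lane % 4) + 8*(i / 2)`[31,3]=>11
L=31=>grp=31>>2=7, tig=31&3=3
[3]=>row 7+8=15  col 3·2+1=7
row: 11 vs 15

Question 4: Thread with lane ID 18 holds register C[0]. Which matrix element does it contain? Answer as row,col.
4,4

18: g=4,t=2
[0] (4+0,2*2+0) = (4,4)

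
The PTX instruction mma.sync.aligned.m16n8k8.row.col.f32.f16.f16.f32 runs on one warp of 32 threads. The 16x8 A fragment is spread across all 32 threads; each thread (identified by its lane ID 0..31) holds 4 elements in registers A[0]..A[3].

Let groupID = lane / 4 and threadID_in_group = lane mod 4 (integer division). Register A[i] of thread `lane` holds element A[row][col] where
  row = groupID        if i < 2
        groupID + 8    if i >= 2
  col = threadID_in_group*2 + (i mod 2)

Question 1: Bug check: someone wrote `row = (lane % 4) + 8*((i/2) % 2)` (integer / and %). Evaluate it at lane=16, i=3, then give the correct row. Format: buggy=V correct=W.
buggy=8 correct=12

`(lane % 4) + 8*((i/2) % 2)`[16,3]->8
lane 16: gid=4 (16/4), tid=0 (16%4)
i=3: r=4+8=12, c=0*2+1=1
row: 8 vs 12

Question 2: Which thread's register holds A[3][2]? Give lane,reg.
r:3=>grp=3,rB=0  c:2=>tig=1,lo=0
L=3*4+1=13  i=0*2+0=0

13,0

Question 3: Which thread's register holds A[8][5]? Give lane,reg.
r: 8->gid=0,r8=1  c: 5->tid=2,i&1=1
L=0*4+2=2  i=1*2+1=3

2,3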